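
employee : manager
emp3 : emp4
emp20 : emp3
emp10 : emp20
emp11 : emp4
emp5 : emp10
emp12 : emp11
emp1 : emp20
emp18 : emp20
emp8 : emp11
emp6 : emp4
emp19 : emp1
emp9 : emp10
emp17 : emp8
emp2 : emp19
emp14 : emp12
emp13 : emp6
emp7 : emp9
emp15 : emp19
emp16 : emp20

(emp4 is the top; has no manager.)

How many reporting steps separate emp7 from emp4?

Chain from emp7 up to emp4: emp7 → emp9 → emp10 → emp20 → emp3 → emp4. That is 5 steps up, so emp7 is 5 levels below emp4.

5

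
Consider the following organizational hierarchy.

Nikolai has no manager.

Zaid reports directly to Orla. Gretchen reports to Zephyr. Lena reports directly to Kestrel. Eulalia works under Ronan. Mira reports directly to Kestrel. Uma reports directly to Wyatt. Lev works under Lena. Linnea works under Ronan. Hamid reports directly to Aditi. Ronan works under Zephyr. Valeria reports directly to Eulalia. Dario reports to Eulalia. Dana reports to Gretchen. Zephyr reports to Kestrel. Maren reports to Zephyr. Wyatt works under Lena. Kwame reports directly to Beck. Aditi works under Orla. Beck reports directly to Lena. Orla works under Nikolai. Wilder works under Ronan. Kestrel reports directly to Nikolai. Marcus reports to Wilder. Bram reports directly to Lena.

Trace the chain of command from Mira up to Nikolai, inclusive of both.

Mira reports to Kestrel. Kestrel reports to Nikolai. Nikolai is at the top.

Mira -> Kestrel -> Nikolai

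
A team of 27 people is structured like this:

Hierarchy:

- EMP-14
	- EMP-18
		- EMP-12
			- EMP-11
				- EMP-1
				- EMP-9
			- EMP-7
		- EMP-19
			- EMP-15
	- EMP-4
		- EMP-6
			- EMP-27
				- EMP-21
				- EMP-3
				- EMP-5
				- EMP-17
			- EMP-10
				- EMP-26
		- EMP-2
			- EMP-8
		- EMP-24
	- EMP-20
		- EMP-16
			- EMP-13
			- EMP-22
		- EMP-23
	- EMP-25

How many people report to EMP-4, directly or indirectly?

11

EMP-4 directly manages EMP-6, EMP-2, EMP-24. Under EMP-6: EMP-10, EMP-26, EMP-27, EMP-17, EMP-5, EMP-3, EMP-21 (7). Under EMP-2: EMP-8 (1). EMP-24 has no reports. So EMP-4's organization is 3 direct reports plus everyone under them: 8 + 2 + 1 = 11.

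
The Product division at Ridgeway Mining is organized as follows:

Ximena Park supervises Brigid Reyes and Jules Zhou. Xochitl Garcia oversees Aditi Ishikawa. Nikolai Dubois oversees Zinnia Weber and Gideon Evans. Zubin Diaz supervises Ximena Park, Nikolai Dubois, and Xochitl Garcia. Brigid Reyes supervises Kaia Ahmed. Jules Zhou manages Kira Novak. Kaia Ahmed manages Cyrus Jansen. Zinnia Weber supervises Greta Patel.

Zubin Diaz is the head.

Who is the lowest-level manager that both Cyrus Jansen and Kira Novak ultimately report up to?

Ximena Park

Cyrus Jansen's chain of managers is Kaia Ahmed, Brigid Reyes, Ximena Park, Zubin Diaz. Kira Novak's chain of managers is Jules Zhou, Ximena Park, Zubin Diaz. The first manager that appears in both chains is Ximena Park.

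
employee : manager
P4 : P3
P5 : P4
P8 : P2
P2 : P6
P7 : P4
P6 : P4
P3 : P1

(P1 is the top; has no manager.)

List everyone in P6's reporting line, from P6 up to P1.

P6 reports to P4. P4 reports to P3. P3 reports to P1. P1 is at the top.

P6 -> P4 -> P3 -> P1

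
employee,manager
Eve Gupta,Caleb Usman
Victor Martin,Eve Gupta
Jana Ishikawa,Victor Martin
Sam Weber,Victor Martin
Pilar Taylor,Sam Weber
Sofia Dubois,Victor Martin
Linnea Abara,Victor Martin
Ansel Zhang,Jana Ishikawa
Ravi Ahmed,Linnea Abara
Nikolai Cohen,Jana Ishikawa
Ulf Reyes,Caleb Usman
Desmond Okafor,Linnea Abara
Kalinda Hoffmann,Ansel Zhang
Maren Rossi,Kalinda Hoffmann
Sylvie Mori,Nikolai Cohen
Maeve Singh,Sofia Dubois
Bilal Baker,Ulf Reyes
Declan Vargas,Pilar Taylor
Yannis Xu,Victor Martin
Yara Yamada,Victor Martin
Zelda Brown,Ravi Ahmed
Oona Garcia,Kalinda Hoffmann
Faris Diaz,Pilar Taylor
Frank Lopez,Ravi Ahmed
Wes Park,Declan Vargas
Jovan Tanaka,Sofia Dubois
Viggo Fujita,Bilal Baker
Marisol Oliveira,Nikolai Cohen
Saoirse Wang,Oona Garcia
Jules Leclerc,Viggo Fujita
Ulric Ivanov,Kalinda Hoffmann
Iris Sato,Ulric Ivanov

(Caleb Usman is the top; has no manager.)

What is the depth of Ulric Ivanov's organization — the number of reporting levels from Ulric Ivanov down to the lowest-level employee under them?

1

The longest chain under Ulric Ivanov runs Ulric Ivanov → Iris Sato, which is 1 level below Ulric Ivanov.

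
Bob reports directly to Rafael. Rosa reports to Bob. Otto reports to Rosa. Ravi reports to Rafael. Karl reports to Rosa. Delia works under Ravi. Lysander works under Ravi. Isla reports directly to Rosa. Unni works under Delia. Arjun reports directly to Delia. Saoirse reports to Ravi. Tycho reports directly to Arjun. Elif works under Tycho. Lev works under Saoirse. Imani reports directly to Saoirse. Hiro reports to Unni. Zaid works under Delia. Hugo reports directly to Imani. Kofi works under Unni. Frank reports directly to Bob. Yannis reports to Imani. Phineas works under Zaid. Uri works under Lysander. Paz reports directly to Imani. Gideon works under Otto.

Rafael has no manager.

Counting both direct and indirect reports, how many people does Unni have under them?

2

Unni directly manages Hiro, Kofi. Hiro has no reports. Kofi has no reports. So Unni's organization is 2 direct reports plus everyone under them: 1 + 1 = 2.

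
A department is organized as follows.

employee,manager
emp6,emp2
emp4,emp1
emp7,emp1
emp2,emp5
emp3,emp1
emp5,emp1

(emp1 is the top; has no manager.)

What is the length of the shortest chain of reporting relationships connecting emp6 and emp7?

emp6 is 3 levels below emp1, and emp7 is 1 level below emp1 (their lowest common manager). The shortest path runs up from emp6 to emp1 and back down to emp7: 3 + 1 = 4 links.

4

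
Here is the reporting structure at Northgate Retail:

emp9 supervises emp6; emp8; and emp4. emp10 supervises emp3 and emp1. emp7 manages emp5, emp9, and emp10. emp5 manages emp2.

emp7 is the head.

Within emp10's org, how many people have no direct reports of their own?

The people in emp10's organization with no one reporting to them are emp1, emp3. That is 2.

2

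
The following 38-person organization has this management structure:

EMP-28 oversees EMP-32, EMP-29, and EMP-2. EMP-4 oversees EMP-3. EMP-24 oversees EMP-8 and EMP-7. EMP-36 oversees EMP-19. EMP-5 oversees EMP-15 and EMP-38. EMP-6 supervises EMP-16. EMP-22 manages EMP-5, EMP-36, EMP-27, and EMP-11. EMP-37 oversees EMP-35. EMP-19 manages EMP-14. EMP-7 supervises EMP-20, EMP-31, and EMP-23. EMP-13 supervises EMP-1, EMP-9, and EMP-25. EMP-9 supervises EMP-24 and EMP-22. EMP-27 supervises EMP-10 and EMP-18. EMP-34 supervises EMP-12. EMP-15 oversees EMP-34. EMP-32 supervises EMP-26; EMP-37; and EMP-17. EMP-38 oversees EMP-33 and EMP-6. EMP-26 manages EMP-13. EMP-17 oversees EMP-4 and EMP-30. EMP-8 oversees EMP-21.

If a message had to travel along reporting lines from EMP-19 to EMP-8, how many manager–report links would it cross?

5

EMP-19 is 3 levels below EMP-9, and EMP-8 is 2 levels below EMP-9 (their lowest common manager). The shortest path runs up from EMP-19 to EMP-9 and back down to EMP-8: 3 + 2 = 5 links.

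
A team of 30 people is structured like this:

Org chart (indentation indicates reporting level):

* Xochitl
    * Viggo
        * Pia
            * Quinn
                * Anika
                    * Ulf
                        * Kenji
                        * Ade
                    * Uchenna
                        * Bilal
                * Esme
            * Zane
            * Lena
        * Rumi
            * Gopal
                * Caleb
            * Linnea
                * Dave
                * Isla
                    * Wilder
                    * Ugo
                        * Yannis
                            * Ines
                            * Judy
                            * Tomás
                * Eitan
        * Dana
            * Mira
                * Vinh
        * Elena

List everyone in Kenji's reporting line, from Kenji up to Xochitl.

Kenji reports to Ulf. Ulf reports to Anika. Anika reports to Quinn. Quinn reports to Pia. Pia reports to Viggo. Viggo reports to Xochitl. Xochitl is at the top.

Kenji -> Ulf -> Anika -> Quinn -> Pia -> Viggo -> Xochitl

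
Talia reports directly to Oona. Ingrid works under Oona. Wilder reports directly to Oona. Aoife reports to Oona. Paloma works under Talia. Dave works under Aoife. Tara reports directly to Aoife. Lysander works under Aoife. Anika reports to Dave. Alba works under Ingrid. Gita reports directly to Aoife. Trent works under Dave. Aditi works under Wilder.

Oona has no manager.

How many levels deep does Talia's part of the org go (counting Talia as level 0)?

The longest chain under Talia runs Talia → Paloma, which is 1 level below Talia.

1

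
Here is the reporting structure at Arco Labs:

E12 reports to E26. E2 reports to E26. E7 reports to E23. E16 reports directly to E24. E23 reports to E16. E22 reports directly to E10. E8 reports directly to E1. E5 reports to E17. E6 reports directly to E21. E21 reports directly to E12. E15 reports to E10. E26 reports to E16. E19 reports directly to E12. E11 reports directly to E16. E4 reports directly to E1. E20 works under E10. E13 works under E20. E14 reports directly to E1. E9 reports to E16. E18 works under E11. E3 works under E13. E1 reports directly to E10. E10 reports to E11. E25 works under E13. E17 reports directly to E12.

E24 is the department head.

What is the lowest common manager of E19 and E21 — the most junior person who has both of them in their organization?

E19's chain of managers is E12, E26, E16, E24. E21's chain of managers is E12, E26, E16, E24. The first manager that appears in both chains is E12.

E12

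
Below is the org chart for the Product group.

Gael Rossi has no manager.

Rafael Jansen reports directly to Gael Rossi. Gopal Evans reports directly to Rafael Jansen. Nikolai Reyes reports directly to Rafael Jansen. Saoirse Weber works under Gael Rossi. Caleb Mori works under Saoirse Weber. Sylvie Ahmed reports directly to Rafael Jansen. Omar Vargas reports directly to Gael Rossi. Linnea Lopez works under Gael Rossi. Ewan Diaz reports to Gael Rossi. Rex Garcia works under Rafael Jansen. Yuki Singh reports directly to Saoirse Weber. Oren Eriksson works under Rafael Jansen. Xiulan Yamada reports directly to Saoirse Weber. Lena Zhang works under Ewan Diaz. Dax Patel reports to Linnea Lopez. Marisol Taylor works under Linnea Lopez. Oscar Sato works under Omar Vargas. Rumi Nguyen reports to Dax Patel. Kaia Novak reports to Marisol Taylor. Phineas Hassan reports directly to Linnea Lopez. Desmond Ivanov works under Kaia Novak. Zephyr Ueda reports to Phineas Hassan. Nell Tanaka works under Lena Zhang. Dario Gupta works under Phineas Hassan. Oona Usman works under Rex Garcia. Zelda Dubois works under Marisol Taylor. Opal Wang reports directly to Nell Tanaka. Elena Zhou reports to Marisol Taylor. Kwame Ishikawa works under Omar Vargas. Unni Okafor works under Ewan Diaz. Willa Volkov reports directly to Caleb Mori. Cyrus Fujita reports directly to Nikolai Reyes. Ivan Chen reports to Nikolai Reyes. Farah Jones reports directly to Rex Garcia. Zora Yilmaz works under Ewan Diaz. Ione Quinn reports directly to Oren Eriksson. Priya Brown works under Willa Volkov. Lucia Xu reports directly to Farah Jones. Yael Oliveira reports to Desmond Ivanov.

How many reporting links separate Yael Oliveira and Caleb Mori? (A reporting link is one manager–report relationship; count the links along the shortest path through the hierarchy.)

7

Yael Oliveira is 5 levels below Gael Rossi, and Caleb Mori is 2 levels below Gael Rossi (their lowest common manager). The shortest path runs up from Yael Oliveira to Gael Rossi and back down to Caleb Mori: 5 + 2 = 7 links.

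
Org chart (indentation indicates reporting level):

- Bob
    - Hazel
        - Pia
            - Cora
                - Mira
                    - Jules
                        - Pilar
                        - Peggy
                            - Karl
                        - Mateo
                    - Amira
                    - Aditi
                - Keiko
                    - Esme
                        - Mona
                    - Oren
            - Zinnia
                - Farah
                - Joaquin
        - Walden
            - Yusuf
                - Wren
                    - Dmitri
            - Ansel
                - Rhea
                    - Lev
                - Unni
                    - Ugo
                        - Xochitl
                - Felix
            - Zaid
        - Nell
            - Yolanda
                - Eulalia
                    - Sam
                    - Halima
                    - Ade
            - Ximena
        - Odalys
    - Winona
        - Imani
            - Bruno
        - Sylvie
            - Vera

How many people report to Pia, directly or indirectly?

16

Pia directly manages Cora, Zinnia. Under Cora: Keiko, Oren, Esme, Mona, Mira, Aditi, Amira, Jules, Mateo, Peggy, Karl, Pilar (12). Under Zinnia: Joaquin, Farah (2). So Pia's organization is 2 direct reports plus everyone under them: 13 + 3 = 16.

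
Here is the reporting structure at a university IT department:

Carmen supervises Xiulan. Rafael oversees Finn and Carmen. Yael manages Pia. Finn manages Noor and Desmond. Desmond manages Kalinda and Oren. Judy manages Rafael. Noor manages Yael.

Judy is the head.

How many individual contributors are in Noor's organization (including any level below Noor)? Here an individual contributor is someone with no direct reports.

The only person in Noor's organization with no one reporting to them is Pia. That is 1.

1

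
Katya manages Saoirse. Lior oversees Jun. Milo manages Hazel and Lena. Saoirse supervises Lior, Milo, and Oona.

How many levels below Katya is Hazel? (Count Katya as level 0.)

Chain from Hazel up to Katya: Hazel → Milo → Saoirse → Katya. That is 3 steps up, so Hazel is 3 levels below Katya.

3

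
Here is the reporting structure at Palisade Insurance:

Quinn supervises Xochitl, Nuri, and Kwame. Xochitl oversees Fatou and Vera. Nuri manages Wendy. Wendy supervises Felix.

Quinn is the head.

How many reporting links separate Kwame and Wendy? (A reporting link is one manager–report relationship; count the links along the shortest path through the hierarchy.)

Kwame is 1 level below Quinn, and Wendy is 2 levels below Quinn (their lowest common manager). The shortest path runs up from Kwame to Quinn and back down to Wendy: 1 + 2 = 3 links.

3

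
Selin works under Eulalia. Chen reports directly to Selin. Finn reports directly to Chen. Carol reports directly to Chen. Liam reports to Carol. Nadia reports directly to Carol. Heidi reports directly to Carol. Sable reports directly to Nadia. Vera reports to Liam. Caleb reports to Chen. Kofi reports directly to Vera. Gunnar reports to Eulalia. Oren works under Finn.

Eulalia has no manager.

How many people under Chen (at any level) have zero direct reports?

5

The people in Chen's organization with no one reporting to them are Caleb, Heidi, Sable, Kofi, Oren. That is 5.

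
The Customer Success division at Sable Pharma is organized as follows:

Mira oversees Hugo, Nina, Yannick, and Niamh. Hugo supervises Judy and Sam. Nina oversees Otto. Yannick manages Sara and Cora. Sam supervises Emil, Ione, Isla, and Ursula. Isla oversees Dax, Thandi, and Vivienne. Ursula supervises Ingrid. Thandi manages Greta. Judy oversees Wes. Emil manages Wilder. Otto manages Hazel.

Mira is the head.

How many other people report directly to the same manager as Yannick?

3

Yannick reports to Mira. Mira's other direct reports are Hugo, Niamh, Nina — 3 peers.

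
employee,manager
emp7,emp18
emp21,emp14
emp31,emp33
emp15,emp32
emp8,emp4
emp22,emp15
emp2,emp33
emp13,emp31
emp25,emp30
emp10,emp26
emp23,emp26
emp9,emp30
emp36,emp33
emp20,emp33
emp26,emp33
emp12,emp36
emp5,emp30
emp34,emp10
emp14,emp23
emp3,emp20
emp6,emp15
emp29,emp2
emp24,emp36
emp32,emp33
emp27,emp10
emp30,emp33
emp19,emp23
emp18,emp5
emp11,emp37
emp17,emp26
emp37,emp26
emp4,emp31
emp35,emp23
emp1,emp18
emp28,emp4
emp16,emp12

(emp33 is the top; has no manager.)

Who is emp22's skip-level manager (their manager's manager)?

emp22 reports to emp15, and emp15 reports to emp32. So emp22's skip-level manager is emp32.

emp32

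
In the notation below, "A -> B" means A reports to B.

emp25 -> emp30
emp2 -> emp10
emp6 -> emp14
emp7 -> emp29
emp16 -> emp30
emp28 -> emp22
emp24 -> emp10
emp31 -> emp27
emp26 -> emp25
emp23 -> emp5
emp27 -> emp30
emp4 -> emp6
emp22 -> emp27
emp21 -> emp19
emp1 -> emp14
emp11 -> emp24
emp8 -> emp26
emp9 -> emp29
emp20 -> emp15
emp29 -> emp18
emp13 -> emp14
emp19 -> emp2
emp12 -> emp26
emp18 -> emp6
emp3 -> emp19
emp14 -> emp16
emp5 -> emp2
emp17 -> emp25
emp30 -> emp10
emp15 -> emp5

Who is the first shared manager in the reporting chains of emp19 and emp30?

emp10

emp19's chain of managers is emp2, emp10. emp30's chain of managers is emp10. The first manager that appears in both chains is emp10.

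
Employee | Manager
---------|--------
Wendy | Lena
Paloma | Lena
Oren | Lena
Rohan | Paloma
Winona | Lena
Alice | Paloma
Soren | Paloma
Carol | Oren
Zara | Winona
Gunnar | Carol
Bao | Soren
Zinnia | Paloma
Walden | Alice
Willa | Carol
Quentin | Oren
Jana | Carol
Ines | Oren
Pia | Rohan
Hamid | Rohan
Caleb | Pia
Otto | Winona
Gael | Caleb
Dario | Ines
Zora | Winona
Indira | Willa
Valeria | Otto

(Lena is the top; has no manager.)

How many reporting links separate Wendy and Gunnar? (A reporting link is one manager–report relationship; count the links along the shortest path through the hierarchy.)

Wendy is 1 level below Lena, and Gunnar is 3 levels below Lena (their lowest common manager). The shortest path runs up from Wendy to Lena and back down to Gunnar: 1 + 3 = 4 links.

4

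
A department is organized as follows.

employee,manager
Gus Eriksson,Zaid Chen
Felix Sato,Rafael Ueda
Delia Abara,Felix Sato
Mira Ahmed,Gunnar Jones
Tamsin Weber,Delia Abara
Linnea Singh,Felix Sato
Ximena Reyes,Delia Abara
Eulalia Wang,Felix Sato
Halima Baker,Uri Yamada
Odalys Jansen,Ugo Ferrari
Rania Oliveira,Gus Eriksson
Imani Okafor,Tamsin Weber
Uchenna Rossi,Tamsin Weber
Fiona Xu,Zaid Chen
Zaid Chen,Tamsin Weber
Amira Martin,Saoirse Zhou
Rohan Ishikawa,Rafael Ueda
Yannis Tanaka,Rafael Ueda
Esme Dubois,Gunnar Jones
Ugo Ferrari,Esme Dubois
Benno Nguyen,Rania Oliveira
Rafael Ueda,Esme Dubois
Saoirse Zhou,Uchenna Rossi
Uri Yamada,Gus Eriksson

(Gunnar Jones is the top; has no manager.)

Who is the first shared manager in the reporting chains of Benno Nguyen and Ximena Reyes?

Delia Abara

Benno Nguyen's chain of managers is Rania Oliveira, Gus Eriksson, Zaid Chen, Tamsin Weber, Delia Abara, Felix Sato, Rafael Ueda, Esme Dubois, Gunnar Jones. Ximena Reyes's chain of managers is Delia Abara, Felix Sato, Rafael Ueda, Esme Dubois, Gunnar Jones. The first manager that appears in both chains is Delia Abara.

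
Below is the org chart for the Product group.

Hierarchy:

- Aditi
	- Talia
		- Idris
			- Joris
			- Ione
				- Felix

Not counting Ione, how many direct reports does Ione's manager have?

Ione reports to Idris. Idris's other direct reports are Joris — 1 peer.

1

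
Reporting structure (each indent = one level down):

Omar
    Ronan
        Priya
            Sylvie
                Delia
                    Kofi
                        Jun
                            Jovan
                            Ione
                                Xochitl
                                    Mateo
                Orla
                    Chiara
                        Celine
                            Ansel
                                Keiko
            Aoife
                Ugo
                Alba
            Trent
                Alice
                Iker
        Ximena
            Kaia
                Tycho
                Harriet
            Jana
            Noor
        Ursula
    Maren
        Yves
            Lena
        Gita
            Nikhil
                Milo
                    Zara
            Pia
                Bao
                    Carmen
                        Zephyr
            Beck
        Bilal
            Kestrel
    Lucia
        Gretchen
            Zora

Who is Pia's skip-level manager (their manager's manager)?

Maren

Pia reports to Gita, and Gita reports to Maren. So Pia's skip-level manager is Maren.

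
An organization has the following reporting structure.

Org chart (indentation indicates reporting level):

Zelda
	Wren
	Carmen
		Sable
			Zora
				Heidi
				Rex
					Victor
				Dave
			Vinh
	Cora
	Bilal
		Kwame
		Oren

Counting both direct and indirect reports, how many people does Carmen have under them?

Carmen directly manages Sable. Under Sable: Vinh, Zora, Dave, Rex, Victor, Heidi (6). That's 7 in total.

7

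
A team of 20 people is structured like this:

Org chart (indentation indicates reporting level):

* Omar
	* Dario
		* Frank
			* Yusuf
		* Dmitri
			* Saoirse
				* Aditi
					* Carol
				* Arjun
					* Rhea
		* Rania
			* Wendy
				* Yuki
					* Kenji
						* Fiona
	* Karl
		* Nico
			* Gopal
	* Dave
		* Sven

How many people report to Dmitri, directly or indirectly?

Dmitri directly manages Saoirse. Under Saoirse: Arjun, Rhea, Aditi, Carol (4). That's 5 in total.

5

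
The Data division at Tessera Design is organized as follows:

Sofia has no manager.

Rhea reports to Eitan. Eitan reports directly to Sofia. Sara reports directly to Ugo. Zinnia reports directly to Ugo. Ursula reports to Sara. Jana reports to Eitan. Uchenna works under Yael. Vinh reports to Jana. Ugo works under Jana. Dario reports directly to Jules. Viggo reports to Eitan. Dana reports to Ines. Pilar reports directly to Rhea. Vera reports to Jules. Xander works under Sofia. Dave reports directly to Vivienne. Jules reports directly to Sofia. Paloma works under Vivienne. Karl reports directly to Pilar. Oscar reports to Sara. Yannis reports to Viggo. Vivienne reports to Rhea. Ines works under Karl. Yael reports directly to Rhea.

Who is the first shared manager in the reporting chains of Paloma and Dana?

Paloma's chain of managers is Vivienne, Rhea, Eitan, Sofia. Dana's chain of managers is Ines, Karl, Pilar, Rhea, Eitan, Sofia. The first manager that appears in both chains is Rhea.

Rhea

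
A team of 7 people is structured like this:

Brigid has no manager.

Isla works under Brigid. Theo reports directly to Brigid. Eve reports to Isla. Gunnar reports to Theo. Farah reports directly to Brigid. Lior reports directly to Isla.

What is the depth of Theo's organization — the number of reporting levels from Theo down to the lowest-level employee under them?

The longest chain under Theo runs Theo → Gunnar, which is 1 level below Theo.

1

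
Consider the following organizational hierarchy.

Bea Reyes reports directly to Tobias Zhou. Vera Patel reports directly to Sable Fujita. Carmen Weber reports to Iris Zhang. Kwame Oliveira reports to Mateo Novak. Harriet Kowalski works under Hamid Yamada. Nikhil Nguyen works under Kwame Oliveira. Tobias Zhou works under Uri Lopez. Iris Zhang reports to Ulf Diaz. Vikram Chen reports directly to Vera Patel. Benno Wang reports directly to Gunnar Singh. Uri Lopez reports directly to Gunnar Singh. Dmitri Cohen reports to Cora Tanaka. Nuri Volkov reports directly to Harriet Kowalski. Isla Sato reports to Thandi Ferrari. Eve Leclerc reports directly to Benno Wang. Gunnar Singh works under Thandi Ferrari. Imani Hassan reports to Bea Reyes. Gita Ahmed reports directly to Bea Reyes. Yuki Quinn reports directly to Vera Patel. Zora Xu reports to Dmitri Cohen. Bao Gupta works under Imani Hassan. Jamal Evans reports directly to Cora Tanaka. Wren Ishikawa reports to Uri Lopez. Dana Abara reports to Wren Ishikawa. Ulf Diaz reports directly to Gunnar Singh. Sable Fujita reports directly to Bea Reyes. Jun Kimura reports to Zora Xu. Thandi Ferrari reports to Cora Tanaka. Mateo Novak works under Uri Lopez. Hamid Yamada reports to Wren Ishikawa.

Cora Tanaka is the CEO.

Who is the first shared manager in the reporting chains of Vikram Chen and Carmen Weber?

Gunnar Singh

Vikram Chen's chain of managers is Vera Patel, Sable Fujita, Bea Reyes, Tobias Zhou, Uri Lopez, Gunnar Singh, Thandi Ferrari, Cora Tanaka. Carmen Weber's chain of managers is Iris Zhang, Ulf Diaz, Gunnar Singh, Thandi Ferrari, Cora Tanaka. The first manager that appears in both chains is Gunnar Singh.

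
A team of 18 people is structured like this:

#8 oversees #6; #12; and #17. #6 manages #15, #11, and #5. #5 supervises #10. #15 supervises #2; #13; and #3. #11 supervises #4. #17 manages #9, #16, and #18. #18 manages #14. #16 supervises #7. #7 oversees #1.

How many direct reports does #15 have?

#15 directly manages #2, #13, #3. That is 3 direct reports.

3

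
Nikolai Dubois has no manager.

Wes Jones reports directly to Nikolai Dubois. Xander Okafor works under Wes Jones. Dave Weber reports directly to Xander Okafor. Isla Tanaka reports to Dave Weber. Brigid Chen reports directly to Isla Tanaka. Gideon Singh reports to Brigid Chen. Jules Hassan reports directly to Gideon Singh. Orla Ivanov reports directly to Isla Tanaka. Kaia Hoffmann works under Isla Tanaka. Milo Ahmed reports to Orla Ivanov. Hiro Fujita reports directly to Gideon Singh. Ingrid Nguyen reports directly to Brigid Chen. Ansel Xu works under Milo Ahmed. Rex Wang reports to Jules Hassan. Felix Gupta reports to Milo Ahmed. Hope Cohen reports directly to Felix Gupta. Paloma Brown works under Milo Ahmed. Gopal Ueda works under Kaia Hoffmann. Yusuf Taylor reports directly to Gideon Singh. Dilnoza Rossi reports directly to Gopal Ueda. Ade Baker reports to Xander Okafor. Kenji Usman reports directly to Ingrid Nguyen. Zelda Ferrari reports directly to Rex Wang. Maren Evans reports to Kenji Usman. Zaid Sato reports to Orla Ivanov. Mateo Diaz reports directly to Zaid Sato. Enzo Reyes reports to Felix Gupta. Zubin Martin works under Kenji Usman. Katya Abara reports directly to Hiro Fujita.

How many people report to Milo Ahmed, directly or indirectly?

5

Milo Ahmed directly manages Ansel Xu, Felix Gupta, Paloma Brown. Ansel Xu has no reports. Under Felix Gupta: Enzo Reyes, Hope Cohen (2). Paloma Brown has no reports. So Milo Ahmed's organization is 3 direct reports plus everyone under them: 1 + 3 + 1 = 5.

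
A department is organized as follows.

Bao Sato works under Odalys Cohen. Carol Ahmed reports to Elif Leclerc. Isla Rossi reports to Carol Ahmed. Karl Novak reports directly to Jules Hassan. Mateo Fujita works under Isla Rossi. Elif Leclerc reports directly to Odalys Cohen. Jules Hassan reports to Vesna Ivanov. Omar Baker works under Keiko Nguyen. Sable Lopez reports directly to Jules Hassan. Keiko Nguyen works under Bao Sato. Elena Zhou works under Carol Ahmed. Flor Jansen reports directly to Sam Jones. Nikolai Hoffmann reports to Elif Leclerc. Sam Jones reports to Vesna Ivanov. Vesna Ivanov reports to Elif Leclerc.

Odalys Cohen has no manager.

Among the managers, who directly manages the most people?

Direct-report counts: Odalys Cohen has 2; Elif Leclerc has 3; Vesna Ivanov has 2; Sam Jones has 1; Jules Hassan has 2; Carol Ahmed has 2; Isla Rossi has 1; Bao Sato has 1; Keiko Nguyen has 1. The largest is 3, held by Elif Leclerc.

Elif Leclerc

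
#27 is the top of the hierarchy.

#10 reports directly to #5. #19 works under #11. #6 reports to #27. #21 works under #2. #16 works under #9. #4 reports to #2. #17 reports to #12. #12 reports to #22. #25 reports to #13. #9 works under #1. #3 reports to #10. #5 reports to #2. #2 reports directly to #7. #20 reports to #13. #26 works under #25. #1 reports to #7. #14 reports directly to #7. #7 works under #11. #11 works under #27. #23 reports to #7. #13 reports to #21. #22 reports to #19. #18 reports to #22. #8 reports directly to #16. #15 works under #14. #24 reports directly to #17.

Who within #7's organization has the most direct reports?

Direct-report counts within #7's organization: #7 has 4; #1 has 1; #9 has 1; #16 has 1; #2 has 3; #21 has 1; #13 has 2; #25 has 1; #5 has 1; #10 has 1; #14 has 1. The largest is 4, held by #7.

#7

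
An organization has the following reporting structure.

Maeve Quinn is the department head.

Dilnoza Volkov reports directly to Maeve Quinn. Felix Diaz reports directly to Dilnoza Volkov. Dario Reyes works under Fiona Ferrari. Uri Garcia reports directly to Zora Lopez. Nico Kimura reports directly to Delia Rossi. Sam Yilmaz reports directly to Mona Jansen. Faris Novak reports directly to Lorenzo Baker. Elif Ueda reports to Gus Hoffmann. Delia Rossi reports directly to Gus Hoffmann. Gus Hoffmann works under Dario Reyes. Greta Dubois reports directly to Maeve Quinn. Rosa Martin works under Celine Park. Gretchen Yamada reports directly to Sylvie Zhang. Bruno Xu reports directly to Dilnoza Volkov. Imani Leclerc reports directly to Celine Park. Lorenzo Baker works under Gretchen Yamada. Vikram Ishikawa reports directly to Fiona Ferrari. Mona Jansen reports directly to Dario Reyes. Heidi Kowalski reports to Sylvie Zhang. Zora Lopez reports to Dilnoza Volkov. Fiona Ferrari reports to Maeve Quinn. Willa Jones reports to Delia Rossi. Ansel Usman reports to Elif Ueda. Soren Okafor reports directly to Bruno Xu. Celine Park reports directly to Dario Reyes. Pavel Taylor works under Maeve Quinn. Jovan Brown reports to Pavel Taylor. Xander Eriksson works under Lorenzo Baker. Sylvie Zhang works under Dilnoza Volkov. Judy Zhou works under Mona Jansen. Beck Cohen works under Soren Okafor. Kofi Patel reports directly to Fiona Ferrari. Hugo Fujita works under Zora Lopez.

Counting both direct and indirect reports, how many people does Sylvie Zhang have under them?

Sylvie Zhang directly manages Gretchen Yamada, Heidi Kowalski. Under Gretchen Yamada: Lorenzo Baker, Faris Novak, Xander Eriksson (3). Heidi Kowalski has no reports. So Sylvie Zhang's organization is 2 direct reports plus everyone under them: 4 + 1 = 5.

5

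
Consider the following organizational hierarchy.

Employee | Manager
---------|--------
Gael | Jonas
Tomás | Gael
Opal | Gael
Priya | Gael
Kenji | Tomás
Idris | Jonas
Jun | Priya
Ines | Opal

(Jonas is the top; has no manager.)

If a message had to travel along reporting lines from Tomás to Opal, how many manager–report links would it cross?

2

Tomás is 1 level below Gael, and Opal is 1 level below Gael (their lowest common manager). The shortest path runs up from Tomás to Gael and back down to Opal: 1 + 1 = 2 links.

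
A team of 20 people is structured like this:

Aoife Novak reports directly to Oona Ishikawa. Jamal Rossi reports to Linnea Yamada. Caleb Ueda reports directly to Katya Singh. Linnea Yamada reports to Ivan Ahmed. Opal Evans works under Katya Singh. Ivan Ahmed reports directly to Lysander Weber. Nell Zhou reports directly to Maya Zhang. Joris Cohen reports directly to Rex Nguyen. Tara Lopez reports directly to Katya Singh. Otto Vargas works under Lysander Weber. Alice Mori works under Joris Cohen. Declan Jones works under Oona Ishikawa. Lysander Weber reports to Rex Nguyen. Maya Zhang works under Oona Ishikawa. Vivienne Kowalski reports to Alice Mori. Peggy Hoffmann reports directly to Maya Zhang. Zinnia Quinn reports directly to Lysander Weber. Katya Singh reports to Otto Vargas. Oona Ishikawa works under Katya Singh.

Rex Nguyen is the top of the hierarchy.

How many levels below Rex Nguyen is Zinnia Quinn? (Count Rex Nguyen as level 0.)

2

Chain from Zinnia Quinn up to Rex Nguyen: Zinnia Quinn → Lysander Weber → Rex Nguyen. That is 2 steps up, so Zinnia Quinn is 2 levels below Rex Nguyen.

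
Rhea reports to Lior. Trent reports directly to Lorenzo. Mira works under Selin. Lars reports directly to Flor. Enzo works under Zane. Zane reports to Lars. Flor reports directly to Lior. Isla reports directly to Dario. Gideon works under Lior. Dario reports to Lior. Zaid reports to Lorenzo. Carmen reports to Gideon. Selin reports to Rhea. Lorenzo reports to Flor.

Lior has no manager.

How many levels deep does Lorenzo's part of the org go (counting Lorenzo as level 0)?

1

The longest chain under Lorenzo runs Lorenzo → Zaid, which is 1 level below Lorenzo.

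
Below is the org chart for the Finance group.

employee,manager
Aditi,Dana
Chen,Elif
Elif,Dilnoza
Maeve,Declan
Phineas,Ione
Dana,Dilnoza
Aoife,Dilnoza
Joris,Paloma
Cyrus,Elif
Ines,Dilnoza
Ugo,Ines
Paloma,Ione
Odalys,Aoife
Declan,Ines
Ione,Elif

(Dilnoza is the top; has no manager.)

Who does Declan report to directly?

Declan reports directly to Ines.

Ines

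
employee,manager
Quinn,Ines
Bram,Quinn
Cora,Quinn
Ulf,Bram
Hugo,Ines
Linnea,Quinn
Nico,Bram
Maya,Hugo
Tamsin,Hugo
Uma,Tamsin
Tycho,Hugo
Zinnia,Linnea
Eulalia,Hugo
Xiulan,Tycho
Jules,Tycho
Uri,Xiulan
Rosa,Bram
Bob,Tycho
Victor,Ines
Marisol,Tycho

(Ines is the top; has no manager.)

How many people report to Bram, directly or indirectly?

Bram directly manages Ulf, Nico, Rosa. Ulf has no reports. Nico has no reports. Rosa has no reports. So Bram's organization is 3 direct reports plus everyone under them: 1 + 1 + 1 = 3.

3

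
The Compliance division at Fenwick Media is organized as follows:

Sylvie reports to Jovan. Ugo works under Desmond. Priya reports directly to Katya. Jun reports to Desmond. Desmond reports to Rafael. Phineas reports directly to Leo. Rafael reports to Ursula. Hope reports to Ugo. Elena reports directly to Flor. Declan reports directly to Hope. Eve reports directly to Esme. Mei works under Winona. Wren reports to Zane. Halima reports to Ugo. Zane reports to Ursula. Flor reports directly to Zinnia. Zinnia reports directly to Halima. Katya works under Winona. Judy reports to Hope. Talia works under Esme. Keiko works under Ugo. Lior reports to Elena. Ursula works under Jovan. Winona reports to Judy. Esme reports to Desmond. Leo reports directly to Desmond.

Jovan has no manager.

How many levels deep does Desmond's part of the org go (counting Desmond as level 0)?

6

The longest chain under Desmond runs Desmond → Ugo → Halima → Zinnia → Flor → Elena → Lior, which is 6 levels below Desmond.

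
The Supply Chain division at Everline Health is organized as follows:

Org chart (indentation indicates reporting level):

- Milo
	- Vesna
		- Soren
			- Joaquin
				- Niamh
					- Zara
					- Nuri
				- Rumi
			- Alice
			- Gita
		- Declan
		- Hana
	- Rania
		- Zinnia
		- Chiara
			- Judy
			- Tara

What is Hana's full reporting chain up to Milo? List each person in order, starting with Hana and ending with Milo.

Hana -> Vesna -> Milo

Hana reports to Vesna. Vesna reports to Milo. Milo is at the top.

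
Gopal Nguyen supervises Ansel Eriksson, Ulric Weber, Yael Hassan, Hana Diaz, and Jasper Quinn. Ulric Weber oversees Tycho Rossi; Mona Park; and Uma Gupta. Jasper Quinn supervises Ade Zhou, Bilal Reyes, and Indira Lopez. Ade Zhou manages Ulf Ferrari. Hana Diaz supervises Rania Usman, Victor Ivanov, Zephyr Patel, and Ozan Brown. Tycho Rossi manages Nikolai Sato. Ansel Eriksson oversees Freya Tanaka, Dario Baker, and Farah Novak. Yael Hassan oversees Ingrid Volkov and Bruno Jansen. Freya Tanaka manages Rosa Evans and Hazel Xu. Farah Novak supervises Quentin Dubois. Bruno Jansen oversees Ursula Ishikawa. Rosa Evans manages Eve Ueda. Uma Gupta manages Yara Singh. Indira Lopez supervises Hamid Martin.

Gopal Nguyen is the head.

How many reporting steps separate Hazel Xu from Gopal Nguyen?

Chain from Hazel Xu up to Gopal Nguyen: Hazel Xu → Freya Tanaka → Ansel Eriksson → Gopal Nguyen. That is 3 steps up, so Hazel Xu is 3 levels below Gopal Nguyen.

3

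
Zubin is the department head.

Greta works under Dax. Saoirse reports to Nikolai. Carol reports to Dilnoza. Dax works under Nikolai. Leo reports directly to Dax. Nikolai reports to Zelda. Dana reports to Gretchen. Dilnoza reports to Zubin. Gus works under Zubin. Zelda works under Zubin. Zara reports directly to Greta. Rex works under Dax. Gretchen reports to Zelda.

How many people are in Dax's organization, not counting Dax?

4

Dax directly manages Greta, Leo, Rex. Under Greta: Zara (1). Leo has no reports. Rex has no reports. So Dax's organization is 3 direct reports plus everyone under them: 2 + 1 + 1 = 4.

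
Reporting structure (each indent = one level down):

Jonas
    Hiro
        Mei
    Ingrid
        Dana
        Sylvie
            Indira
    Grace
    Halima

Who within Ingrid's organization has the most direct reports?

Ingrid

Direct-report counts within Ingrid's organization: Ingrid has 2; Sylvie has 1. The largest is 2, held by Ingrid.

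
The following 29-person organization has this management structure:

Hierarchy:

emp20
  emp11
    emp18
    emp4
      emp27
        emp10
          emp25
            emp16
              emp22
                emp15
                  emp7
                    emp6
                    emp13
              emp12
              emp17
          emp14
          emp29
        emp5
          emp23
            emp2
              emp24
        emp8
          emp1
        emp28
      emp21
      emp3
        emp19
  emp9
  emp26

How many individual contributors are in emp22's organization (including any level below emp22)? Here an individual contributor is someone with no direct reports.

2

The people in emp22's organization with no one reporting to them are emp13, emp6. That is 2.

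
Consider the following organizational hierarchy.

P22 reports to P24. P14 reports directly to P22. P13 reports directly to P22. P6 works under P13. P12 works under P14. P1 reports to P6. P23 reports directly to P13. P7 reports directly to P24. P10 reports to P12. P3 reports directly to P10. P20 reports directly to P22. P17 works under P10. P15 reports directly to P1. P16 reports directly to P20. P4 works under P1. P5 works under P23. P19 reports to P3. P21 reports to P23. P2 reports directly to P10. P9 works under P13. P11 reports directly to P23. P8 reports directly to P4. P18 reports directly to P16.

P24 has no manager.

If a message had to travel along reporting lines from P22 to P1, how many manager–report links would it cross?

3

P1 is in P22's organization: the chain from P1 up to P22 is P1 → P6 → P13 → P22, which is 3 links.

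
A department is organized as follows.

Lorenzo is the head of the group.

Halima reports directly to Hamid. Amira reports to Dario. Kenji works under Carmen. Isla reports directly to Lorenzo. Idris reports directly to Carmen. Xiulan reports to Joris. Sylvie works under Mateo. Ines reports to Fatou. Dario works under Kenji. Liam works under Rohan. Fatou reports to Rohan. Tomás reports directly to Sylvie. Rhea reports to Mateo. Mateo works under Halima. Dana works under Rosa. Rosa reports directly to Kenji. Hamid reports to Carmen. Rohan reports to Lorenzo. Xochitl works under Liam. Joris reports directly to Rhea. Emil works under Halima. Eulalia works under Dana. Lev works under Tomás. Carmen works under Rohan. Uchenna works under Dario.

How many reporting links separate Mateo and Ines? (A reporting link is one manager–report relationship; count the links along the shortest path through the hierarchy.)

Mateo is 4 levels below Rohan, and Ines is 2 levels below Rohan (their lowest common manager). The shortest path runs up from Mateo to Rohan and back down to Ines: 4 + 2 = 6 links.

6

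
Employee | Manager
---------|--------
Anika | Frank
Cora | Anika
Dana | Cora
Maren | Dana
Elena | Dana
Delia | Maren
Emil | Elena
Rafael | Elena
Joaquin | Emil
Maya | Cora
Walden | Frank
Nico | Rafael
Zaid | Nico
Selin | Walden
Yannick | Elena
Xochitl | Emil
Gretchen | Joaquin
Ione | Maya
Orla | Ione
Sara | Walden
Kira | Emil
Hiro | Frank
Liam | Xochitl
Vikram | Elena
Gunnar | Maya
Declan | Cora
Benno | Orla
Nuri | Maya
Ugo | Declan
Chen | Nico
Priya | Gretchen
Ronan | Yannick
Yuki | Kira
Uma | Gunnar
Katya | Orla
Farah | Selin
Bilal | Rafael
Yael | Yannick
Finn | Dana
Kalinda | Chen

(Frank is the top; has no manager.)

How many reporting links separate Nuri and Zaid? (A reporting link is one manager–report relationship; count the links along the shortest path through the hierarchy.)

Nuri is 2 levels below Cora, and Zaid is 5 levels below Cora (their lowest common manager). The shortest path runs up from Nuri to Cora and back down to Zaid: 2 + 5 = 7 links.

7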